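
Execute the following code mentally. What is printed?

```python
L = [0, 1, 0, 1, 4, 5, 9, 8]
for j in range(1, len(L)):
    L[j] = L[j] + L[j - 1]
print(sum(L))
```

j=1: L[1] = 1+0 = 1 → [0, 1, 0, 1, 4, 5, 9, 8]
j=2: L[2] = 0+1 = 1 → [0, 1, 1, 1, 4, 5, 9, 8]
j=3: L[3] = 1+1 = 2 → [0, 1, 1, 2, 4, 5, 9, 8]
j=4: L[4] = 4+2 = 6 → [0, 1, 1, 2, 6, 5, 9, 8]
j=5: L[5] = 5+6 = 11 → [0, 1, 1, 2, 6, 11, 9, 8]
j=6: L[6] = 9+11 = 20 → [0, 1, 1, 2, 6, 11, 20, 8]
j=7: L[7] = 8+20 = 28 → [0, 1, 1, 2, 6, 11, 20, 28]
sum = 69

69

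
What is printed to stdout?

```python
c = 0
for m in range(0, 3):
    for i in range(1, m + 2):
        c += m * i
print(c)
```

15

m=0,i=1: c = 0+0 = 0
m=1,i=1: c = 0+1 = 1
m=1,i=2: c = 1+2 = 3
m=2,i=1: c = 3+2 = 5
m=2,i=2: c = 5+4 = 9
m=2,i=3: c = 9+6 = 15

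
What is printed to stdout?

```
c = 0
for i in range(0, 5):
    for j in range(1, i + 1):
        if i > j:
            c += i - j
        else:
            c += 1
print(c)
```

i=1,j=1: not 1>1, c = 0+1 = 1
i=2,j=1: 2>1, c = 1+1 = 2
i=2,j=2: not 2>2, c = 2+1 = 3
i=3,j=1: 3>1, c = 3+2 = 5
i=3,j=2: 3>2, c = 5+1 = 6
i=3,j=3: not 3>3, c = 6+1 = 7
i=4,j=1: 4>1, c = 7+3 = 10
i=4,j=2: 4>2, c = 10+2 = 12
i=4,j=3: 4>3, c = 12+1 = 13
i=4,j=4: not 4>4, c = 13+1 = 14

14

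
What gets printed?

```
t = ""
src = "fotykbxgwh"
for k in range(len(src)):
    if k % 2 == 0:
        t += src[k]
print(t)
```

ftkxw

k=0: add 'f' → 'f'
k=1: skip
k=2: add 't' → 'ft'
k=3: skip
k=4: add 'k' → 'ftk'
k=5: skip
k=6: add 'x' → 'ftkx'
k=7: skip
k=8: add 'w' → 'ftkxw'
k=9: skip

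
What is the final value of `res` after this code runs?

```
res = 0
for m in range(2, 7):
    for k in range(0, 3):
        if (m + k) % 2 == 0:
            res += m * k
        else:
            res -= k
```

m=2,k=0: even sum, res = 0+0 = 0
m=2,k=1: odd sum, res = 0-1 = -1
m=2,k=2: even sum, res = (-1)+4 = 3
m=3,k=0: odd sum, res = 3-0 = 3
m=3,k=1: even sum, res = 3+3 = 6
m=3,k=2: odd sum, res = 6-2 = 4
m=4,k=0: even sum, res = 4+0 = 4
m=4,k=1: odd sum, res = 4-1 = 3
m=4,k=2: even sum, res = 3+8 = 11
m=5,k=0: odd sum, res = 11-0 = 11
m=5,k=1: even sum, res = 11+5 = 16
m=5,k=2: odd sum, res = 16-2 = 14
m=6,k=0: even sum, res = 14+0 = 14
m=6,k=1: odd sum, res = 14-1 = 13
m=6,k=2: even sum, res = 13+12 = 25

25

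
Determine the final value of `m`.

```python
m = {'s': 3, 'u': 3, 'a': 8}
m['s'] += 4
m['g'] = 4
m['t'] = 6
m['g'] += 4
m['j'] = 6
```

m['s'] = 3+4 = 7 → {'s': 7, 'u': 3, 'a': 8}
m['g'] = 4 → {'s': 7, 'u': 3, 'a': 8, 'g': 4}
m['t'] = 6 → {'s': 7, 'u': 3, 'a': 8, 'g': 4, 't': 6}
m['g'] = 4+4 = 8 → {'s': 7, 'u': 3, 'a': 8, 'g': 8, 't': 6}
m['j'] = 6 → {'s': 7, 'u': 3, 'a': 8, 'g': 8, 't': 6, 'j': 6}

{'s': 7, 'u': 3, 'a': 8, 'g': 8, 't': 6, 'j': 6}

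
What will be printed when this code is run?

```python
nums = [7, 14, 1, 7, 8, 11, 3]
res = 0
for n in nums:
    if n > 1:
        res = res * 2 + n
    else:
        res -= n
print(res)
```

n=7: >1, res = 0*2+7 = 7
n=14: >1, res = 7*2+14 = 28
n=1: not >1, res = 28-1 = 27
n=7: >1, res = 27*2+7 = 61
n=8: >1, res = 61*2+8 = 130
n=11: >1, res = 130*2+11 = 271
n=3: >1, res = 271*2+3 = 545

545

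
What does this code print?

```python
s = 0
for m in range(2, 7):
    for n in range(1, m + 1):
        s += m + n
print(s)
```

m=2,n=1: s = 0+3 = 3
m=2,n=2: s = 3+4 = 7
m=3,n=1: s = 7+4 = 11
m=3,n=2: s = 11+5 = 16
m=3,n=3: s = 16+6 = 22
m=4,n=1: s = 22+5 = 27
m=4,n=2: s = 27+6 = 33
m=4,n=3: s = 33+7 = 40
m=4,n=4: s = 40+8 = 48
m=5,n=1: s = 48+6 = 54
m=5,n=2: s = 54+7 = 61
m=5,n=3: s = 61+8 = 69
m=5,n=4: s = 69+9 = 78
m=5,n=5: s = 78+10 = 88
m=6,n=1: s = 88+7 = 95
m=6,n=2: s = 95+8 = 103
m=6,n=3: s = 103+9 = 112
m=6,n=4: s = 112+10 = 122
m=6,n=5: s = 122+11 = 133
m=6,n=6: s = 133+12 = 145

145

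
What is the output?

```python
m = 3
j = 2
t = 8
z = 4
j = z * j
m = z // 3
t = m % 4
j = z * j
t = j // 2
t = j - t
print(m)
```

1

j = 4*2 = 8
m = 4//3 = 1
t = 1%4 = 1
j = 4*8 = 32
t = 32//2 = 16
t = 32-16 = 16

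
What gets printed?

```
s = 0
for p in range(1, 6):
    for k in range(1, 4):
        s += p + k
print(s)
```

p=1,k=1: s = 0+2 = 2
p=1,k=2: s = 2+3 = 5
p=1,k=3: s = 5+4 = 9
p=2,k=1: s = 9+3 = 12
p=2,k=2: s = 12+4 = 16
p=2,k=3: s = 16+5 = 21
p=3,k=1: s = 21+4 = 25
p=3,k=2: s = 25+5 = 30
p=3,k=3: s = 30+6 = 36
p=4,k=1: s = 36+5 = 41
p=4,k=2: s = 41+6 = 47
p=4,k=3: s = 47+7 = 54
p=5,k=1: s = 54+6 = 60
p=5,k=2: s = 60+7 = 67
p=5,k=3: s = 67+8 = 75

75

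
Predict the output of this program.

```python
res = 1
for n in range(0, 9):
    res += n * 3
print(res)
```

109

n=0: res = 1+0*3 = 1
n=1: res = 1+1*3 = 4
n=2: res = 4+2*3 = 10
n=3: res = 10+3*3 = 19
n=4: res = 19+4*3 = 31
n=5: res = 31+5*3 = 46
n=6: res = 46+6*3 = 64
n=7: res = 64+7*3 = 85
n=8: res = 85+8*3 = 109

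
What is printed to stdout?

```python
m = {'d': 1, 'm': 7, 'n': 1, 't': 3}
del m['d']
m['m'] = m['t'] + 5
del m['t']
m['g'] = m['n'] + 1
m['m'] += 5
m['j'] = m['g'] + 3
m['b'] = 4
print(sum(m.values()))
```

del 'd' → {'m': 7, 'n': 1, 't': 3}
m['m'] = m['t']+5 = 8 → {'m': 8, 'n': 1, 't': 3}
del 't' → {'m': 8, 'n': 1}
m['g'] = m['n']+1 = 2 → {'m': 8, 'n': 1, 'g': 2}
m['m'] = 8+5 = 13 → {'m': 13, 'n': 1, 'g': 2}
m['j'] = m['g']+3 = 5 → {'m': 13, 'n': 1, 'g': 2, 'j': 5}
m['b'] = 4 → {'m': 13, 'n': 1, 'g': 2, 'j': 5, 'b': 4}
sum of values = 25

25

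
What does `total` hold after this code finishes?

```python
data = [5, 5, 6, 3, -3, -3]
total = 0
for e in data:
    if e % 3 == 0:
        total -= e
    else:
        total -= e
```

e=5: not %3==0, total = 0-5 = -5
e=5: not %3==0, total = (-5)-5 = -10
e=6: %3==0, total = (-10)-6 = -16
e=3: %3==0, total = (-16)-3 = -19
e=-3: %3==0, total = (-19)-(-3) = -16
e=-3: %3==0, total = (-16)-(-3) = -13

-13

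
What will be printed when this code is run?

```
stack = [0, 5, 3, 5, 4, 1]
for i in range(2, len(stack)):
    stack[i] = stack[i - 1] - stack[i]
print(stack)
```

i=2: stack[2] = 5-3 = 2 → [0, 5, 2, 5, 4, 1]
i=3: stack[3] = 2-5 = -3 → [0, 5, 2, -3, 4, 1]
i=4: stack[4] = (-3)-4 = -7 → [0, 5, 2, -3, -7, 1]
i=5: stack[5] = (-7)-1 = -8 → [0, 5, 2, -3, -7, -8]

[0, 5, 2, -3, -7, -8]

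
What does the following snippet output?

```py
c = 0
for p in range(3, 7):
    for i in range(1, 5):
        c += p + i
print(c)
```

112

p=3,i=1: c = 0+4 = 4
p=3,i=2: c = 4+5 = 9
p=3,i=3: c = 9+6 = 15
p=3,i=4: c = 15+7 = 22
p=4,i=1: c = 22+5 = 27
p=4,i=2: c = 27+6 = 33
p=4,i=3: c = 33+7 = 40
p=4,i=4: c = 40+8 = 48
p=5,i=1: c = 48+6 = 54
p=5,i=2: c = 54+7 = 61
p=5,i=3: c = 61+8 = 69
p=5,i=4: c = 69+9 = 78
p=6,i=1: c = 78+7 = 85
p=6,i=2: c = 85+8 = 93
p=6,i=3: c = 93+9 = 102
p=6,i=4: c = 102+10 = 112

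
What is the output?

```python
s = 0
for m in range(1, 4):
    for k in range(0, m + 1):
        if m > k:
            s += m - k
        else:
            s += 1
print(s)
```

13

m=1,k=0: 1>0, s = 0+1 = 1
m=1,k=1: not 1>1, s = 1+1 = 2
m=2,k=0: 2>0, s = 2+2 = 4
m=2,k=1: 2>1, s = 4+1 = 5
m=2,k=2: not 2>2, s = 5+1 = 6
m=3,k=0: 3>0, s = 6+3 = 9
m=3,k=1: 3>1, s = 9+2 = 11
m=3,k=2: 3>2, s = 11+1 = 12
m=3,k=3: not 3>3, s = 12+1 = 13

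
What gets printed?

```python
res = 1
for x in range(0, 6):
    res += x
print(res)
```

16

x=0: res = 1+0 = 1
x=1: res = 1+1 = 2
x=2: res = 2+2 = 4
x=3: res = 4+3 = 7
x=4: res = 7+4 = 11
x=5: res = 11+5 = 16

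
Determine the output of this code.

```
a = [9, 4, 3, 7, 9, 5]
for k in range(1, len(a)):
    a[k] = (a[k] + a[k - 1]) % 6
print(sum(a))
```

k=1: a[1] = (4+9)%6 = 1 → [9, 1, 3, 7, 9, 5]
k=2: a[2] = (3+1)%6 = 4 → [9, 1, 4, 7, 9, 5]
k=3: a[3] = (7+4)%6 = 5 → [9, 1, 4, 5, 9, 5]
k=4: a[4] = (9+5)%6 = 2 → [9, 1, 4, 5, 2, 5]
k=5: a[5] = (5+2)%6 = 1 → [9, 1, 4, 5, 2, 1]
sum = 22

22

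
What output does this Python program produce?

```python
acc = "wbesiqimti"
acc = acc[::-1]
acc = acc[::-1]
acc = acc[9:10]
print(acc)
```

i

reverse → 'itmiqisebw'
reverse → 'wbesiqimti'
slice [9:10] → 'i'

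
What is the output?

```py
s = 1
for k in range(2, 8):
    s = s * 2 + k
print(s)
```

247

k=2: s = 1*2+2 = 4
k=3: s = 4*2+3 = 11
k=4: s = 11*2+4 = 26
k=5: s = 26*2+5 = 57
k=6: s = 57*2+6 = 120
k=7: s = 120*2+7 = 247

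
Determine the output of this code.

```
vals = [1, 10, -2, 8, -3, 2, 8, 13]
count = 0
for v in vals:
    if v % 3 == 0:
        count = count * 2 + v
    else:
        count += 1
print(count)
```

v=1: not %3==0, count = 0+1 = 1
v=10: not %3==0, count = 1+1 = 2
v=-2: not %3==0, count = 2+1 = 3
v=8: not %3==0, count = 3+1 = 4
v=-3: %3==0, count = 4*2+(-3) = 5
v=2: not %3==0, count = 5+1 = 6
v=8: not %3==0, count = 6+1 = 7
v=13: not %3==0, count = 7+1 = 8

8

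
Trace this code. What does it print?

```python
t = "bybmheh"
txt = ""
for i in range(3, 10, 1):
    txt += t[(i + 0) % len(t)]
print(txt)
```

i=3: add t[3]='m' → 'm'
i=4: add t[4]='h' → 'mh'
i=5: add t[5]='e' → 'mhe'
i=6: add t[6]='h' → 'mheh'
i=7: add t[0]='b' → 'mhehb'
i=8: add t[1]='y' → 'mhehby'
i=9: add t[2]='b' → 'mhehbyb'

mhehbyb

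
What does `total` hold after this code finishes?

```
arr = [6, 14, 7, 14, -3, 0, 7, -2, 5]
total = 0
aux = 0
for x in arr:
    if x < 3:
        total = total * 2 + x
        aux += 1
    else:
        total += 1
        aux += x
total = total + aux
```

x=6: not <3, total = 0+1 = 1; aux=6
x=14: not <3, total = 1+1 = 2; aux=20
x=7: not <3, total = 2+1 = 3; aux=27
x=14: not <3, total = 3+1 = 4; aux=41
x=-3: <3, total = 4*2+(-3) = 5; aux=42
x=0: <3, total = 5*2+0 = 10; aux=43
x=7: not <3, total = 10+1 = 11; aux=50
x=-2: <3, total = 11*2+(-2) = 20; aux=51
x=5: not <3, total = 20+1 = 21; aux=56
total+aux = 21+56 = 77

77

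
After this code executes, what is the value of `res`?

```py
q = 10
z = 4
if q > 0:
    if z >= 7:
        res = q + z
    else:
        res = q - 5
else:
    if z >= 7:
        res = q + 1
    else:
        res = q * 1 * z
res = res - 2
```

q=10, z=4
q > 0 is True; z >= 7 is False
→ res = q - 5 = 5
res = 5-2 = 3

3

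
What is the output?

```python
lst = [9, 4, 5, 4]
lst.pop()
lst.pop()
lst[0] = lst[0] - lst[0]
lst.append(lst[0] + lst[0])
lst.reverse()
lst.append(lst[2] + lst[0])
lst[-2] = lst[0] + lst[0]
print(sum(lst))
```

pop() removes 4 → [9, 4, 5]
pop() removes 5 → [9, 4]
lst[0] = lst[0]-lst[0] = 9-9 = 0 → [0, 4]
append lst[0]+lst[0] = 0+0 = 0 → [0, 4, 0]
reverse → [0, 4, 0]
append lst[2]+lst[0] = 0+0 = 0 → [0, 4, 0, 0]
lst[-2] = lst[0]+lst[0] = 0+0 = 0 → [0, 4, 0, 0]
sum = 4

4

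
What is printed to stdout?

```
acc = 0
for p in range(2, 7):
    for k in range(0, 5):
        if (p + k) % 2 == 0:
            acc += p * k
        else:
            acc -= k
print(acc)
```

80

p=2,k=0: even sum, acc = 0+0 = 0
p=2,k=1: odd sum, acc = 0-1 = -1
p=2,k=2: even sum, acc = (-1)+4 = 3
p=2,k=3: odd sum, acc = 3-3 = 0
p=2,k=4: even sum, acc = 0+8 = 8
p=3,k=0: odd sum, acc = 8-0 = 8
p=3,k=1: even sum, acc = 8+3 = 11
p=3,k=2: odd sum, acc = 11-2 = 9
p=3,k=3: even sum, acc = 9+9 = 18
p=3,k=4: odd sum, acc = 18-4 = 14
p=4,k=0: even sum, acc = 14+0 = 14
p=4,k=1: odd sum, acc = 14-1 = 13
p=4,k=2: even sum, acc = 13+8 = 21
p=4,k=3: odd sum, acc = 21-3 = 18
p=4,k=4: even sum, acc = 18+16 = 34
p=5,k=0: odd sum, acc = 34-0 = 34
p=5,k=1: even sum, acc = 34+5 = 39
p=5,k=2: odd sum, acc = 39-2 = 37
p=5,k=3: even sum, acc = 37+15 = 52
p=5,k=4: odd sum, acc = 52-4 = 48
p=6,k=0: even sum, acc = 48+0 = 48
p=6,k=1: odd sum, acc = 48-1 = 47
p=6,k=2: even sum, acc = 47+12 = 59
p=6,k=3: odd sum, acc = 59-3 = 56
p=6,k=4: even sum, acc = 56+24 = 80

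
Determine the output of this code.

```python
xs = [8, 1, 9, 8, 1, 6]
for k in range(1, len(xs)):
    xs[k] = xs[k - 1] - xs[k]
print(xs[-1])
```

-17

k=1: xs[1] = 8-1 = 7 → [8, 7, 9, 8, 1, 6]
k=2: xs[2] = 7-9 = -2 → [8, 7, -2, 8, 1, 6]
k=3: xs[3] = (-2)-8 = -10 → [8, 7, -2, -10, 1, 6]
k=4: xs[4] = (-10)-1 = -11 → [8, 7, -2, -10, -11, 6]
k=5: xs[5] = (-11)-6 = -17 → [8, 7, -2, -10, -11, -17]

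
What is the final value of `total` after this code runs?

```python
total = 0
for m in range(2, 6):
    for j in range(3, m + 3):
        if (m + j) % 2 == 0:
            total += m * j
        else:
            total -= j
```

122

m=2,j=3: odd sum, total = 0-3 = -3
m=2,j=4: even sum, total = (-3)+8 = 5
m=3,j=3: even sum, total = 5+9 = 14
m=3,j=4: odd sum, total = 14-4 = 10
m=3,j=5: even sum, total = 10+15 = 25
m=4,j=3: odd sum, total = 25-3 = 22
m=4,j=4: even sum, total = 22+16 = 38
m=4,j=5: odd sum, total = 38-5 = 33
m=4,j=6: even sum, total = 33+24 = 57
m=5,j=3: even sum, total = 57+15 = 72
m=5,j=4: odd sum, total = 72-4 = 68
m=5,j=5: even sum, total = 68+25 = 93
m=5,j=6: odd sum, total = 93-6 = 87
m=5,j=7: even sum, total = 87+35 = 122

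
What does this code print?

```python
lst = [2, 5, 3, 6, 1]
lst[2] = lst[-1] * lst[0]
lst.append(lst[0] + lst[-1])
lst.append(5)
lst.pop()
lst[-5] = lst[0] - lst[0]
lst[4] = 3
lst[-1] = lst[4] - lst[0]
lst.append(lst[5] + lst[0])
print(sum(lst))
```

lst[2] = lst[-1]*lst[0] = 1*2 = 2 → [2, 5, 2, 6, 1]
append lst[0]+lst[-1] = 2+1 = 3 → [2, 5, 2, 6, 1, 3]
append 5 → [2, 5, 2, 6, 1, 3, 5]
pop() removes 5 → [2, 5, 2, 6, 1, 3]
lst[-5] = lst[0]-lst[0] = 2-2 = 0 → [2, 0, 2, 6, 1, 3]
lst[4] = 3 → [2, 0, 2, 6, 3, 3]
lst[-1] = lst[4]-lst[0] = 3-2 = 1 → [2, 0, 2, 6, 3, 1]
append lst[5]+lst[0] = 1+2 = 3 → [2, 0, 2, 6, 3, 1, 3]
sum = 17

17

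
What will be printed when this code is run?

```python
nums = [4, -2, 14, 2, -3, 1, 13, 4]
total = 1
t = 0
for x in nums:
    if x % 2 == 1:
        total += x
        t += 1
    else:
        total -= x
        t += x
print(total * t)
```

-250

x=4: not odd, total = 1-4 = -3; t=4
x=-2: not odd, total = (-3)-(-2) = -1; t=2
x=14: not odd, total = (-1)-14 = -15; t=16
x=2: not odd, total = (-15)-2 = -17; t=18
x=-3: odd, total = (-17)+(-3) = -20; t=19
x=1: odd, total = (-20)+1 = -19; t=20
x=13: odd, total = (-19)+13 = -6; t=21
x=4: not odd, total = (-6)-4 = -10; t=25
total*t = (-10)*25 = -250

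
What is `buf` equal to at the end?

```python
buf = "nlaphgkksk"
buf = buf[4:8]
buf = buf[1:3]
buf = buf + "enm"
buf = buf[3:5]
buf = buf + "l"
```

slice [4:8] → 'hgkk'
slice [1:3] → 'gk'
+ 'enm' → 'gkenm'
slice [3:5] → 'nm'
+ 'l' → 'nml'

'nml'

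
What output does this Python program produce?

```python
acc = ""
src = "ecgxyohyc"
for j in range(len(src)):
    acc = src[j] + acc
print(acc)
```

j=0: prepend 'e' → 'e'
j=1: prepend 'c' → 'ce'
j=2: prepend 'g' → 'gce'
j=3: prepend 'x' → 'xgce'
j=4: prepend 'y' → 'yxgce'
j=5: prepend 'o' → 'oyxgce'
j=6: prepend 'h' → 'hoyxgce'
j=7: prepend 'y' → 'yhoyxgce'
j=8: prepend 'c' → 'cyhoyxgce'

cyhoyxgce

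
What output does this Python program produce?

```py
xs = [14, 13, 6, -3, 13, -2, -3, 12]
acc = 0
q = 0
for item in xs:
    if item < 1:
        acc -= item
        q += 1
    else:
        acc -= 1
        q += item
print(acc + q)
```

item=14: not <1, acc = 0-1 = -1; q=14
item=13: not <1, acc = (-1)-1 = -2; q=27
item=6: not <1, acc = (-2)-1 = -3; q=33
item=-3: <1, acc = (-3)-(-3) = 0; q=34
item=13: not <1, acc = 0-1 = -1; q=47
item=-2: <1, acc = (-1)-(-2) = 1; q=48
item=-3: <1, acc = 1-(-3) = 4; q=49
item=12: not <1, acc = 4-1 = 3; q=61
acc+q = 3+61 = 64

64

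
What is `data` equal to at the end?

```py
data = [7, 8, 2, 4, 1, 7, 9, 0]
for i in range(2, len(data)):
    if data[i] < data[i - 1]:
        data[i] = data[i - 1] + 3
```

[7, 8, 11, 14, 17, 20, 23, 26]

i=2: 2<8, data[2] = 8+3 = 11 → [7, 8, 11, 4, 1, 7, 9, 0]
i=3: 4<11, data[3] = 11+3 = 14 → [7, 8, 11, 14, 1, 7, 9, 0]
i=4: 1<14, data[4] = 14+3 = 17 → [7, 8, 11, 14, 17, 7, 9, 0]
i=5: 7<17, data[5] = 17+3 = 20 → [7, 8, 11, 14, 17, 20, 9, 0]
i=6: 9<20, data[6] = 20+3 = 23 → [7, 8, 11, 14, 17, 20, 23, 0]
i=7: 0<23, data[7] = 23+3 = 26 → [7, 8, 11, 14, 17, 20, 23, 26]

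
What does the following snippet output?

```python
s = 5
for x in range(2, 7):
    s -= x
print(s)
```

-15

x=2: s = 5-2 = 3
x=3: s = 3-3 = 0
x=4: s = 0-4 = -4
x=5: s = (-4)-5 = -9
x=6: s = (-9)-6 = -15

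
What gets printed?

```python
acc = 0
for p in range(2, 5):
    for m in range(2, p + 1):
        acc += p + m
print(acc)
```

p=2,m=2: acc = 0+4 = 4
p=3,m=2: acc = 4+5 = 9
p=3,m=3: acc = 9+6 = 15
p=4,m=2: acc = 15+6 = 21
p=4,m=3: acc = 21+7 = 28
p=4,m=4: acc = 28+8 = 36

36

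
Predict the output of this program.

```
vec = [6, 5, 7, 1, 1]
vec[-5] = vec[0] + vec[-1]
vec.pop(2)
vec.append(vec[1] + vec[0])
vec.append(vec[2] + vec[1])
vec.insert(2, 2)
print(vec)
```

vec[-5] = vec[0]+vec[-1] = 6+1 = 7 → [7, 5, 7, 1, 1]
pop(2) removes 7 → [7, 5, 1, 1]
append vec[1]+vec[0] = 5+7 = 12 → [7, 5, 1, 1, 12]
append vec[2]+vec[1] = 1+5 = 6 → [7, 5, 1, 1, 12, 6]
insert 2 at 2 → [7, 5, 2, 1, 1, 12, 6]

[7, 5, 2, 1, 1, 12, 6]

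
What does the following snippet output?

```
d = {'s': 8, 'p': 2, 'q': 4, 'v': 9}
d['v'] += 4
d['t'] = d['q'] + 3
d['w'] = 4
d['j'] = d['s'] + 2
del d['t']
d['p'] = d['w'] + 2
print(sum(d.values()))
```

d['v'] = 9+4 = 13 → {'s': 8, 'p': 2, 'q': 4, 'v': 13}
d['t'] = d['q']+3 = 7 → {'s': 8, 'p': 2, 'q': 4, 'v': 13, 't': 7}
d['w'] = 4 → {'s': 8, 'p': 2, 'q': 4, 'v': 13, 't': 7, 'w': 4}
d['j'] = d['s']+2 = 10 → {'s': 8, 'p': 2, 'q': 4, 'v': 13, 't': 7, 'w': 4, 'j': 10}
del 't' → {'s': 8, 'p': 2, 'q': 4, 'v': 13, 'w': 4, 'j': 10}
d['p'] = d['w']+2 = 6 → {'s': 8, 'p': 6, 'q': 4, 'v': 13, 'w': 4, 'j': 10}
sum of values = 45

45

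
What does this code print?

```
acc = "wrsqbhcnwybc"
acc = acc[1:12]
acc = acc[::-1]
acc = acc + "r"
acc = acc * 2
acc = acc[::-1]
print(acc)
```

rrsqbhcnwybcrrsqbhcnwybc

slice [1:12] → 'rsqbhcnwybc'
reverse → 'cbywnchbqsr'
+ 'r' → 'cbywnchbqsrr'
repeat ×2 → 'cbywnchbqsrrcbywnchbqsrr'
reverse → 'rrsqbhcnwybcrrsqbhcnwybc'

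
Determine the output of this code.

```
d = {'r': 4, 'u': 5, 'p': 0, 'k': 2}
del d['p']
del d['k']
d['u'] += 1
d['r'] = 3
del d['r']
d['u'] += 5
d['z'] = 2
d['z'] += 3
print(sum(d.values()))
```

16

del 'p' → {'r': 4, 'u': 5, 'k': 2}
del 'k' → {'r': 4, 'u': 5}
d['u'] = 5+1 = 6 → {'r': 4, 'u': 6}
d['r'] = 3 → {'r': 3, 'u': 6}
del 'r' → {'u': 6}
d['u'] = 6+5 = 11 → {'u': 11}
d['z'] = 2 → {'u': 11, 'z': 2}
d['z'] = 2+3 = 5 → {'u': 11, 'z': 5}
sum of values = 16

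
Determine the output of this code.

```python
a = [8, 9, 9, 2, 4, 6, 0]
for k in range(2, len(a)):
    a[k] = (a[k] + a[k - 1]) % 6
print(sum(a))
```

19

k=2: a[2] = (9+9)%6 = 0 → [8, 9, 0, 2, 4, 6, 0]
k=3: a[3] = (2+0)%6 = 2 → [8, 9, 0, 2, 4, 6, 0]
k=4: a[4] = (4+2)%6 = 0 → [8, 9, 0, 2, 0, 6, 0]
k=5: a[5] = (6+0)%6 = 0 → [8, 9, 0, 2, 0, 0, 0]
k=6: a[6] = (0+0)%6 = 0 → [8, 9, 0, 2, 0, 0, 0]
sum = 19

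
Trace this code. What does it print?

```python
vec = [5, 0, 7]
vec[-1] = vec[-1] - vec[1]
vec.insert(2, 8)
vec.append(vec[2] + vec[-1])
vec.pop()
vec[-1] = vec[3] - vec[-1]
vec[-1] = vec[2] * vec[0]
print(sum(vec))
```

53

vec[-1] = vec[-1]-vec[1] = 7-0 = 7 → [5, 0, 7]
insert 8 at 2 → [5, 0, 8, 7]
append vec[2]+vec[-1] = 8+7 = 15 → [5, 0, 8, 7, 15]
pop() removes 15 → [5, 0, 8, 7]
vec[-1] = vec[3]-vec[-1] = 7-7 = 0 → [5, 0, 8, 0]
vec[-1] = vec[2]*vec[0] = 8*5 = 40 → [5, 0, 8, 40]
sum = 53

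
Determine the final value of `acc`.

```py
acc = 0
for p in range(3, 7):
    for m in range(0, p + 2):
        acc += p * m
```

363

p=3,m=0: acc = 0+0 = 0
p=3,m=1: acc = 0+3 = 3
p=3,m=2: acc = 3+6 = 9
p=3,m=3: acc = 9+9 = 18
p=3,m=4: acc = 18+12 = 30
p=4,m=0: acc = 30+0 = 30
p=4,m=1: acc = 30+4 = 34
p=4,m=2: acc = 34+8 = 42
p=4,m=3: acc = 42+12 = 54
p=4,m=4: acc = 54+16 = 70
p=4,m=5: acc = 70+20 = 90
p=5,m=0: acc = 90+0 = 90
p=5,m=1: acc = 90+5 = 95
p=5,m=2: acc = 95+10 = 105
p=5,m=3: acc = 105+15 = 120
p=5,m=4: acc = 120+20 = 140
p=5,m=5: acc = 140+25 = 165
p=5,m=6: acc = 165+30 = 195
p=6,m=0: acc = 195+0 = 195
p=6,m=1: acc = 195+6 = 201
p=6,m=2: acc = 201+12 = 213
p=6,m=3: acc = 213+18 = 231
p=6,m=4: acc = 231+24 = 255
p=6,m=5: acc = 255+30 = 285
p=6,m=6: acc = 285+36 = 321
p=6,m=7: acc = 321+42 = 363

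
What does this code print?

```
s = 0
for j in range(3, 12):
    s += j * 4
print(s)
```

252

j=3: s = 0+3*4 = 12
j=4: s = 12+4*4 = 28
j=5: s = 28+5*4 = 48
j=6: s = 48+6*4 = 72
j=7: s = 72+7*4 = 100
j=8: s = 100+8*4 = 132
j=9: s = 132+9*4 = 168
j=10: s = 168+10*4 = 208
j=11: s = 208+11*4 = 252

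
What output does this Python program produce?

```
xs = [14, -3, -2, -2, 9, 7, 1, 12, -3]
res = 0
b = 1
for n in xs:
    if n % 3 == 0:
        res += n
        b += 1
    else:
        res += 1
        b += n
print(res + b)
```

n=14: not %3==0, res = 0+1 = 1; b=15
n=-3: %3==0, res = 1+(-3) = -2; b=16
n=-2: not %3==0, res = (-2)+1 = -1; b=14
n=-2: not %3==0, res = (-1)+1 = 0; b=12
n=9: %3==0, res = 0+9 = 9; b=13
n=7: not %3==0, res = 9+1 = 10; b=20
n=1: not %3==0, res = 10+1 = 11; b=21
n=12: %3==0, res = 11+12 = 23; b=22
n=-3: %3==0, res = 23+(-3) = 20; b=23
res+b = 20+23 = 43

43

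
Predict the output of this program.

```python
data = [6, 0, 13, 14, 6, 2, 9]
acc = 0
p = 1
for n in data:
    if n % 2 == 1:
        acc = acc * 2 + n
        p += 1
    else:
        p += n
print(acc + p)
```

n=6: not odd; p=7
n=0: not odd; p=7
n=13: odd, acc = 0*2+13 = 13; p=8
n=14: not odd; p=22
n=6: not odd; p=28
n=2: not odd; p=30
n=9: odd, acc = 13*2+9 = 35; p=31
acc+p = 35+31 = 66

66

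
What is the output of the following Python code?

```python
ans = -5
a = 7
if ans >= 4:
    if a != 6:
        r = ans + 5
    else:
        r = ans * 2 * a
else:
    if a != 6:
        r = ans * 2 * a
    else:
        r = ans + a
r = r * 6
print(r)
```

-420

ans=-5, a=7
ans >= 4 is False; a != 6 is True
→ r = ans * 2 * a = -70
r = (-70)*6 = -420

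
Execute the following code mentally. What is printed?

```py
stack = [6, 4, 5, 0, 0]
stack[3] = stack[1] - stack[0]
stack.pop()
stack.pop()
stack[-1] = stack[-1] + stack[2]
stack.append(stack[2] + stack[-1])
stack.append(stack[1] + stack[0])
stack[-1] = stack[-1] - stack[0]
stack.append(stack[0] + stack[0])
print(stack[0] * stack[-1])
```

stack[3] = stack[1]-stack[0] = 4-6 = -2 → [6, 4, 5, -2, 0]
pop() removes 0 → [6, 4, 5, -2]
pop() removes -2 → [6, 4, 5]
stack[-1] = stack[-1]+stack[2] = 5+5 = 10 → [6, 4, 10]
append stack[2]+stack[-1] = 10+10 = 20 → [6, 4, 10, 20]
append stack[1]+stack[0] = 4+6 = 10 → [6, 4, 10, 20, 10]
stack[-1] = stack[-1]-stack[0] = 10-6 = 4 → [6, 4, 10, 20, 4]
append stack[0]+stack[0] = 6+6 = 12 → [6, 4, 10, 20, 4, 12]
stack[0]*stack[-1] = 6*12 = 72

72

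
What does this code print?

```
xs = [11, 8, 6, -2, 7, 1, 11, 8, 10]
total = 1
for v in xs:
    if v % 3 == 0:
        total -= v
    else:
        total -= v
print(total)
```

v=11: not %3==0, total = 1-11 = -10
v=8: not %3==0, total = (-10)-8 = -18
v=6: %3==0, total = (-18)-6 = -24
v=-2: not %3==0, total = (-24)-(-2) = -22
v=7: not %3==0, total = (-22)-7 = -29
v=1: not %3==0, total = (-29)-1 = -30
v=11: not %3==0, total = (-30)-11 = -41
v=8: not %3==0, total = (-41)-8 = -49
v=10: not %3==0, total = (-49)-10 = -59

-59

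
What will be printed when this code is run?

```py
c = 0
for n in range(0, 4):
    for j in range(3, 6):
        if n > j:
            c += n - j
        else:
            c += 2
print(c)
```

24

n=0,j=3: not 0>3, c = 0+2 = 2
n=0,j=4: not 0>4, c = 2+2 = 4
n=0,j=5: not 0>5, c = 4+2 = 6
n=1,j=3: not 1>3, c = 6+2 = 8
n=1,j=4: not 1>4, c = 8+2 = 10
n=1,j=5: not 1>5, c = 10+2 = 12
n=2,j=3: not 2>3, c = 12+2 = 14
n=2,j=4: not 2>4, c = 14+2 = 16
n=2,j=5: not 2>5, c = 16+2 = 18
n=3,j=3: not 3>3, c = 18+2 = 20
n=3,j=4: not 3>4, c = 20+2 = 22
n=3,j=5: not 3>5, c = 22+2 = 24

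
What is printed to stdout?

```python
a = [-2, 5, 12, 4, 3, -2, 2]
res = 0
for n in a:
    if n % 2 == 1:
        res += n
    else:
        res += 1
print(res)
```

n=-2: not odd, res = 0+1 = 1
n=5: odd, res = 1+5 = 6
n=12: not odd, res = 6+1 = 7
n=4: not odd, res = 7+1 = 8
n=3: odd, res = 8+3 = 11
n=-2: not odd, res = 11+1 = 12
n=2: not odd, res = 12+1 = 13

13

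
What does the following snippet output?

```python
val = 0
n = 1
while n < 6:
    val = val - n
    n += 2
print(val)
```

n=1: val = 0-1 = -1
n=3: val = (-1)-3 = -4
n=5: val = (-4)-5 = -9

-9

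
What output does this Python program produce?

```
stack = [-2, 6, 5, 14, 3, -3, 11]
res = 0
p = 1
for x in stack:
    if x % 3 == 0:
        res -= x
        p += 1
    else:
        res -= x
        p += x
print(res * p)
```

x=-2: not %3==0, res = 0-(-2) = 2; p=-1
x=6: %3==0, res = 2-6 = -4; p=0
x=5: not %3==0, res = (-4)-5 = -9; p=5
x=14: not %3==0, res = (-9)-14 = -23; p=19
x=3: %3==0, res = (-23)-3 = -26; p=20
x=-3: %3==0, res = (-26)-(-3) = -23; p=21
x=11: not %3==0, res = (-23)-11 = -34; p=32
res*p = (-34)*32 = -1088

-1088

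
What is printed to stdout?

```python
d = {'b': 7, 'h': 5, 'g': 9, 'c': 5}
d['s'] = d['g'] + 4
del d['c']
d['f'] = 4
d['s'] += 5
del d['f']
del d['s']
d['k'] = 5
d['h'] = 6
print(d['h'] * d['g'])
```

d['s'] = d['g']+4 = 13 → {'b': 7, 'h': 5, 'g': 9, 'c': 5, 's': 13}
del 'c' → {'b': 7, 'h': 5, 'g': 9, 's': 13}
d['f'] = 4 → {'b': 7, 'h': 5, 'g': 9, 's': 13, 'f': 4}
d['s'] = 13+5 = 18 → {'b': 7, 'h': 5, 'g': 9, 's': 18, 'f': 4}
del 'f' → {'b': 7, 'h': 5, 'g': 9, 's': 18}
del 's' → {'b': 7, 'h': 5, 'g': 9}
d['k'] = 5 → {'b': 7, 'h': 5, 'g': 9, 'k': 5}
d['h'] = 6 → {'b': 7, 'h': 6, 'g': 9, 'k': 5}
d['h']*d['g'] = 6*9 = 54

54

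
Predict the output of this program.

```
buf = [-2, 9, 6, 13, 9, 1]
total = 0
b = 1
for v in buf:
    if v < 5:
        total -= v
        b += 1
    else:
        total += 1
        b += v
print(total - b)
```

-35

v=-2: <5, total = 0-(-2) = 2; b=2
v=9: not <5, total = 2+1 = 3; b=11
v=6: not <5, total = 3+1 = 4; b=17
v=13: not <5, total = 4+1 = 5; b=30
v=9: not <5, total = 5+1 = 6; b=39
v=1: <5, total = 6-1 = 5; b=40
total-b = 5-40 = -35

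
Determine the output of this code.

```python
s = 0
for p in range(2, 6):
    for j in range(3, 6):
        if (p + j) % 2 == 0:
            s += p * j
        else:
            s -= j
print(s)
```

64

p=2,j=3: odd sum, s = 0-3 = -3
p=2,j=4: even sum, s = (-3)+8 = 5
p=2,j=5: odd sum, s = 5-5 = 0
p=3,j=3: even sum, s = 0+9 = 9
p=3,j=4: odd sum, s = 9-4 = 5
p=3,j=5: even sum, s = 5+15 = 20
p=4,j=3: odd sum, s = 20-3 = 17
p=4,j=4: even sum, s = 17+16 = 33
p=4,j=5: odd sum, s = 33-5 = 28
p=5,j=3: even sum, s = 28+15 = 43
p=5,j=4: odd sum, s = 43-4 = 39
p=5,j=5: even sum, s = 39+25 = 64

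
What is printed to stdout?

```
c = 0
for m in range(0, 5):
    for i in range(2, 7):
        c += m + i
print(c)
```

150

m=0,i=2: c = 0+2 = 2
m=0,i=3: c = 2+3 = 5
m=0,i=4: c = 5+4 = 9
m=0,i=5: c = 9+5 = 14
m=0,i=6: c = 14+6 = 20
m=1,i=2: c = 20+3 = 23
m=1,i=3: c = 23+4 = 27
m=1,i=4: c = 27+5 = 32
m=1,i=5: c = 32+6 = 38
m=1,i=6: c = 38+7 = 45
m=2,i=2: c = 45+4 = 49
m=2,i=3: c = 49+5 = 54
m=2,i=4: c = 54+6 = 60
m=2,i=5: c = 60+7 = 67
m=2,i=6: c = 67+8 = 75
m=3,i=2: c = 75+5 = 80
m=3,i=3: c = 80+6 = 86
m=3,i=4: c = 86+7 = 93
m=3,i=5: c = 93+8 = 101
m=3,i=6: c = 101+9 = 110
m=4,i=2: c = 110+6 = 116
m=4,i=3: c = 116+7 = 123
m=4,i=4: c = 123+8 = 131
m=4,i=5: c = 131+9 = 140
m=4,i=6: c = 140+10 = 150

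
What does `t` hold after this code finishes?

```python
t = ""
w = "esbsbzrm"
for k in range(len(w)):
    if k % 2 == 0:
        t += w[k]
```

'ebbr'

k=0: add 'e' → 'e'
k=1: skip
k=2: add 'b' → 'eb'
k=3: skip
k=4: add 'b' → 'ebb'
k=5: skip
k=6: add 'r' → 'ebbr'
k=7: skip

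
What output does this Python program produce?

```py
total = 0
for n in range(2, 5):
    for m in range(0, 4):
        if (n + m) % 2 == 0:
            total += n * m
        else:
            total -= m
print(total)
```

14

n=2,m=0: even sum, total = 0+0 = 0
n=2,m=1: odd sum, total = 0-1 = -1
n=2,m=2: even sum, total = (-1)+4 = 3
n=2,m=3: odd sum, total = 3-3 = 0
n=3,m=0: odd sum, total = 0-0 = 0
n=3,m=1: even sum, total = 0+3 = 3
n=3,m=2: odd sum, total = 3-2 = 1
n=3,m=3: even sum, total = 1+9 = 10
n=4,m=0: even sum, total = 10+0 = 10
n=4,m=1: odd sum, total = 10-1 = 9
n=4,m=2: even sum, total = 9+8 = 17
n=4,m=3: odd sum, total = 17-3 = 14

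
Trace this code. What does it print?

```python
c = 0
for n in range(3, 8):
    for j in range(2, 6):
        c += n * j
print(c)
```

350

n=3,j=2: c = 0+6 = 6
n=3,j=3: c = 6+9 = 15
n=3,j=4: c = 15+12 = 27
n=3,j=5: c = 27+15 = 42
n=4,j=2: c = 42+8 = 50
n=4,j=3: c = 50+12 = 62
n=4,j=4: c = 62+16 = 78
n=4,j=5: c = 78+20 = 98
n=5,j=2: c = 98+10 = 108
n=5,j=3: c = 108+15 = 123
n=5,j=4: c = 123+20 = 143
n=5,j=5: c = 143+25 = 168
n=6,j=2: c = 168+12 = 180
n=6,j=3: c = 180+18 = 198
n=6,j=4: c = 198+24 = 222
n=6,j=5: c = 222+30 = 252
n=7,j=2: c = 252+14 = 266
n=7,j=3: c = 266+21 = 287
n=7,j=4: c = 287+28 = 315
n=7,j=5: c = 315+35 = 350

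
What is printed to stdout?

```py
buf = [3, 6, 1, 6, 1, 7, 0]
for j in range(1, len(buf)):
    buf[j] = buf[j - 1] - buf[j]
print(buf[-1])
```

j=1: buf[1] = 3-6 = -3 → [3, -3, 1, 6, 1, 7, 0]
j=2: buf[2] = (-3)-1 = -4 → [3, -3, -4, 6, 1, 7, 0]
j=3: buf[3] = (-4)-6 = -10 → [3, -3, -4, -10, 1, 7, 0]
j=4: buf[4] = (-10)-1 = -11 → [3, -3, -4, -10, -11, 7, 0]
j=5: buf[5] = (-11)-7 = -18 → [3, -3, -4, -10, -11, -18, 0]
j=6: buf[6] = (-18)-0 = -18 → [3, -3, -4, -10, -11, -18, -18]

-18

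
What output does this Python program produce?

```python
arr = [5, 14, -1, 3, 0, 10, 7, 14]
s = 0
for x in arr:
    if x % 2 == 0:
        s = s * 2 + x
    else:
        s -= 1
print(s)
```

x=5: not even, s = 0-1 = -1
x=14: even, s = (-1)*2+14 = 12
x=-1: not even, s = 12-1 = 11
x=3: not even, s = 11-1 = 10
x=0: even, s = 10*2+0 = 20
x=10: even, s = 20*2+10 = 50
x=7: not even, s = 50-1 = 49
x=14: even, s = 49*2+14 = 112

112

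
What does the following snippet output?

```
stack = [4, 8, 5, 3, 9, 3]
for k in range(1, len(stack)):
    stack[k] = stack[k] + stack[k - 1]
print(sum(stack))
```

114

k=1: stack[1] = 8+4 = 12 → [4, 12, 5, 3, 9, 3]
k=2: stack[2] = 5+12 = 17 → [4, 12, 17, 3, 9, 3]
k=3: stack[3] = 3+17 = 20 → [4, 12, 17, 20, 9, 3]
k=4: stack[4] = 9+20 = 29 → [4, 12, 17, 20, 29, 3]
k=5: stack[5] = 3+29 = 32 → [4, 12, 17, 20, 29, 32]
sum = 114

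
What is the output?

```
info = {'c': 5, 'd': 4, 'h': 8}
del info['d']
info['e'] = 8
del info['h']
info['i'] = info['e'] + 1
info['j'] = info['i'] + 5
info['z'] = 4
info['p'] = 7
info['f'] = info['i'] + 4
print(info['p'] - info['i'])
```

del 'd' → {'c': 5, 'h': 8}
info['e'] = 8 → {'c': 5, 'h': 8, 'e': 8}
del 'h' → {'c': 5, 'e': 8}
info['i'] = info['e']+1 = 9 → {'c': 5, 'e': 8, 'i': 9}
info['j'] = info['i']+5 = 14 → {'c': 5, 'e': 8, 'i': 9, 'j': 14}
info['z'] = 4 → {'c': 5, 'e': 8, 'i': 9, 'j': 14, 'z': 4}
info['p'] = 7 → {'c': 5, 'e': 8, 'i': 9, 'j': 14, 'z': 4, 'p': 7}
info['f'] = info['i']+4 = 13 → {'c': 5, 'e': 8, 'i': 9, 'j': 14, 'z': 4, 'p': 7, 'f': 13}
info['p']-info['i'] = 7-9 = -2

-2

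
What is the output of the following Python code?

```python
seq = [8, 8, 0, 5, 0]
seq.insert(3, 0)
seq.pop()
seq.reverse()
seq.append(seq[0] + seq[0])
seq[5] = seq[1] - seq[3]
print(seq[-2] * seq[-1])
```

insert 0 at 3 → [8, 8, 0, 0, 5, 0]
pop() removes 0 → [8, 8, 0, 0, 5]
reverse → [5, 0, 0, 8, 8]
append seq[0]+seq[0] = 5+5 = 10 → [5, 0, 0, 8, 8, 10]
seq[5] = seq[1]-seq[3] = 0-8 = -8 → [5, 0, 0, 8, 8, -8]
seq[-2]*seq[-1] = 8*(-8) = -64

-64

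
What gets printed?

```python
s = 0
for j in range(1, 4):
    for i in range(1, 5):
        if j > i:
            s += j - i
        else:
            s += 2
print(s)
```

j=1,i=1: not 1>1, s = 0+2 = 2
j=1,i=2: not 1>2, s = 2+2 = 4
j=1,i=3: not 1>3, s = 4+2 = 6
j=1,i=4: not 1>4, s = 6+2 = 8
j=2,i=1: 2>1, s = 8+1 = 9
j=2,i=2: not 2>2, s = 9+2 = 11
j=2,i=3: not 2>3, s = 11+2 = 13
j=2,i=4: not 2>4, s = 13+2 = 15
j=3,i=1: 3>1, s = 15+2 = 17
j=3,i=2: 3>2, s = 17+1 = 18
j=3,i=3: not 3>3, s = 18+2 = 20
j=3,i=4: not 3>4, s = 20+2 = 22

22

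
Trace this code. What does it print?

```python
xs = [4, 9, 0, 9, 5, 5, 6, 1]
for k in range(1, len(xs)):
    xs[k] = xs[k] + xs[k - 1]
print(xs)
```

k=1: xs[1] = 9+4 = 13 → [4, 13, 0, 9, 5, 5, 6, 1]
k=2: xs[2] = 0+13 = 13 → [4, 13, 13, 9, 5, 5, 6, 1]
k=3: xs[3] = 9+13 = 22 → [4, 13, 13, 22, 5, 5, 6, 1]
k=4: xs[4] = 5+22 = 27 → [4, 13, 13, 22, 27, 5, 6, 1]
k=5: xs[5] = 5+27 = 32 → [4, 13, 13, 22, 27, 32, 6, 1]
k=6: xs[6] = 6+32 = 38 → [4, 13, 13, 22, 27, 32, 38, 1]
k=7: xs[7] = 1+38 = 39 → [4, 13, 13, 22, 27, 32, 38, 39]

[4, 13, 13, 22, 27, 32, 38, 39]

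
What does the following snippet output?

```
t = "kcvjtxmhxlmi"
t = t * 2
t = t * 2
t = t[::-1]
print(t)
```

repeat ×2 → 'kcvjtxmhxlmikcvjtxmhxlmi'
repeat ×2 → 'kcvjtxmhxlmikcvjtxmhxlmikcvjtxmhxlmikcvjtxmhxlmi'
reverse → 'imlxhmxtjvckimlxhmxtjvckimlxhmxtjvckimlxhmxtjvck'

imlxhmxtjvckimlxhmxtjvckimlxhmxtjvckimlxhmxtjvck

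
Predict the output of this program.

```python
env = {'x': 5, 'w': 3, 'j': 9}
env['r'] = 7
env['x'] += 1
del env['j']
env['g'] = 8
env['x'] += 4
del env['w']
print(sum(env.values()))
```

env['r'] = 7 → {'x': 5, 'w': 3, 'j': 9, 'r': 7}
env['x'] = 5+1 = 6 → {'x': 6, 'w': 3, 'j': 9, 'r': 7}
del 'j' → {'x': 6, 'w': 3, 'r': 7}
env['g'] = 8 → {'x': 6, 'w': 3, 'r': 7, 'g': 8}
env['x'] = 6+4 = 10 → {'x': 10, 'w': 3, 'r': 7, 'g': 8}
del 'w' → {'x': 10, 'r': 7, 'g': 8}
sum of values = 25

25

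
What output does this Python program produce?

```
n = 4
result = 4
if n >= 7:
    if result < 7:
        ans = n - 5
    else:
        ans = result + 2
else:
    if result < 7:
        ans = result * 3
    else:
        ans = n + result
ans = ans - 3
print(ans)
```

9

n=4, result=4
n >= 7 is False; result < 7 is True
→ ans = result * 3 = 12
ans = 12-3 = 9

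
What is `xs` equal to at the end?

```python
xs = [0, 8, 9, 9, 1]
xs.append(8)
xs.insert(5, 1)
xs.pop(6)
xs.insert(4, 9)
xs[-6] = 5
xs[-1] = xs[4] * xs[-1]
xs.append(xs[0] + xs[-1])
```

append 8 → [0, 8, 9, 9, 1, 8]
insert 1 at 5 → [0, 8, 9, 9, 1, 1, 8]
pop(6) removes 8 → [0, 8, 9, 9, 1, 1]
insert 9 at 4 → [0, 8, 9, 9, 9, 1, 1]
xs[-6] = 5 → [0, 5, 9, 9, 9, 1, 1]
xs[-1] = xs[4]*xs[-1] = 9*1 = 9 → [0, 5, 9, 9, 9, 1, 9]
append xs[0]+xs[-1] = 0+9 = 9 → [0, 5, 9, 9, 9, 1, 9, 9]

[0, 5, 9, 9, 9, 1, 9, 9]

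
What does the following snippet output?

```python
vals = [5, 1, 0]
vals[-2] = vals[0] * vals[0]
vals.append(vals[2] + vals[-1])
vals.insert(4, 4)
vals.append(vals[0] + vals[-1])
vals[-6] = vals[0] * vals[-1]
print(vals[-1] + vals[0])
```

54

vals[-2] = vals[0]*vals[0] = 5*5 = 25 → [5, 25, 0]
append vals[2]+vals[-1] = 0+0 = 0 → [5, 25, 0, 0]
insert 4 at 4 → [5, 25, 0, 0, 4]
append vals[0]+vals[-1] = 5+4 = 9 → [5, 25, 0, 0, 4, 9]
vals[-6] = vals[0]*vals[-1] = 5*9 = 45 → [45, 25, 0, 0, 4, 9]
vals[-1]+vals[0] = 9+45 = 54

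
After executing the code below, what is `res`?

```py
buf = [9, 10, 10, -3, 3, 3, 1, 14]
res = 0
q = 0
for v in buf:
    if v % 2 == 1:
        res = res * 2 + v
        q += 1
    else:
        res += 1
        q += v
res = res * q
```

v=9: odd, res = 0*2+9 = 9; q=1
v=10: not odd, res = 9+1 = 10; q=11
v=10: not odd, res = 10+1 = 11; q=21
v=-3: odd, res = 11*2+(-3) = 19; q=22
v=3: odd, res = 19*2+3 = 41; q=23
v=3: odd, res = 41*2+3 = 85; q=24
v=1: odd, res = 85*2+1 = 171; q=25
v=14: not odd, res = 171+1 = 172; q=39
res*q = 172*39 = 6708

6708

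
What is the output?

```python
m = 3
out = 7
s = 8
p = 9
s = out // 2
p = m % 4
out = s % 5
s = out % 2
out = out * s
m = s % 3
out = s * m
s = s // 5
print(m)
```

1

s = 7//2 = 3
p = 3%4 = 3
out = 3%5 = 3
s = 3%2 = 1
out = 3*1 = 3
m = 1%3 = 1
out = 1*1 = 1
s = 1//5 = 0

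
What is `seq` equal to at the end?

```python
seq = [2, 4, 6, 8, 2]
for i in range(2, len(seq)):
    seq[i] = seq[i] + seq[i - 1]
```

[2, 4, 10, 18, 20]

i=2: seq[2] = 6+4 = 10 → [2, 4, 10, 8, 2]
i=3: seq[3] = 8+10 = 18 → [2, 4, 10, 18, 2]
i=4: seq[4] = 2+18 = 20 → [2, 4, 10, 18, 20]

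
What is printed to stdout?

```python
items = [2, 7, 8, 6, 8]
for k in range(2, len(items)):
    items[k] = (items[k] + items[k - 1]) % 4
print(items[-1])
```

k=2: items[2] = (8+7)%4 = 3 → [2, 7, 3, 6, 8]
k=3: items[3] = (6+3)%4 = 1 → [2, 7, 3, 1, 8]
k=4: items[4] = (8+1)%4 = 1 → [2, 7, 3, 1, 1]

1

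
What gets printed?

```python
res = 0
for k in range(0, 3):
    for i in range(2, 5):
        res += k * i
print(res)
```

k=0,i=2: res = 0+0 = 0
k=0,i=3: res = 0+0 = 0
k=0,i=4: res = 0+0 = 0
k=1,i=2: res = 0+2 = 2
k=1,i=3: res = 2+3 = 5
k=1,i=4: res = 5+4 = 9
k=2,i=2: res = 9+4 = 13
k=2,i=3: res = 13+6 = 19
k=2,i=4: res = 19+8 = 27

27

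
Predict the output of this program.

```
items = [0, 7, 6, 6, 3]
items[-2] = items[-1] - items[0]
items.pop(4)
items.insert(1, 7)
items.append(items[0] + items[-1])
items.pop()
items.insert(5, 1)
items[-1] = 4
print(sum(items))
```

items[-2] = items[-1]-items[0] = 3-0 = 3 → [0, 7, 6, 3, 3]
pop(4) removes 3 → [0, 7, 6, 3]
insert 7 at 1 → [0, 7, 7, 6, 3]
append items[0]+items[-1] = 0+3 = 3 → [0, 7, 7, 6, 3, 3]
pop() removes 3 → [0, 7, 7, 6, 3]
insert 1 at 5 → [0, 7, 7, 6, 3, 1]
items[-1] = 4 → [0, 7, 7, 6, 3, 4]
sum = 27

27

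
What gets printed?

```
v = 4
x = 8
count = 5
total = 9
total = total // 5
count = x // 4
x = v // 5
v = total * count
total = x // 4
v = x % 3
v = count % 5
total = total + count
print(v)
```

total = 9//5 = 1
count = 8//4 = 2
x = 4//5 = 0
v = 1*2 = 2
total = 0//4 = 0
v = 0%3 = 0
v = 2%5 = 2
total = 0+2 = 2

2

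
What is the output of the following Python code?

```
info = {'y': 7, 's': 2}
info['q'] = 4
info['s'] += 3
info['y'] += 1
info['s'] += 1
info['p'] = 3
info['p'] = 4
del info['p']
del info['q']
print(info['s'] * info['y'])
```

info['q'] = 4 → {'y': 7, 's': 2, 'q': 4}
info['s'] = 2+3 = 5 → {'y': 7, 's': 5, 'q': 4}
info['y'] = 7+1 = 8 → {'y': 8, 's': 5, 'q': 4}
info['s'] = 5+1 = 6 → {'y': 8, 's': 6, 'q': 4}
info['p'] = 3 → {'y': 8, 's': 6, 'q': 4, 'p': 3}
info['p'] = 4 → {'y': 8, 's': 6, 'q': 4, 'p': 4}
del 'p' → {'y': 8, 's': 6, 'q': 4}
del 'q' → {'y': 8, 's': 6}
info['s']*info['y'] = 6*8 = 48

48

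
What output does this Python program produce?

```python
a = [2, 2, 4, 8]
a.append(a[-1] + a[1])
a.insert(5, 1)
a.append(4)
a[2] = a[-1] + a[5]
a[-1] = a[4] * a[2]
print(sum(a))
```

append a[-1]+a[1] = 8+2 = 10 → [2, 2, 4, 8, 10]
insert 1 at 5 → [2, 2, 4, 8, 10, 1]
append 4 → [2, 2, 4, 8, 10, 1, 4]
a[2] = a[-1]+a[5] = 4+1 = 5 → [2, 2, 5, 8, 10, 1, 4]
a[-1] = a[4]*a[2] = 10*5 = 50 → [2, 2, 5, 8, 10, 1, 50]
sum = 78

78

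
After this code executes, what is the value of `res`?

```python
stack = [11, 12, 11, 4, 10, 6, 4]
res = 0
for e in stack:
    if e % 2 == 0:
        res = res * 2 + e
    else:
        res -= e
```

-248

e=11: not even, res = 0-11 = -11
e=12: even, res = (-11)*2+12 = -10
e=11: not even, res = (-10)-11 = -21
e=4: even, res = (-21)*2+4 = -38
e=10: even, res = (-38)*2+10 = -66
e=6: even, res = (-66)*2+6 = -126
e=4: even, res = (-126)*2+4 = -248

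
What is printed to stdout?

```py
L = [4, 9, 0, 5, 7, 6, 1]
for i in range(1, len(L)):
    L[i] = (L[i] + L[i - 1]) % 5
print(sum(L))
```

16

i=1: L[1] = (9+4)%5 = 3 → [4, 3, 0, 5, 7, 6, 1]
i=2: L[2] = (0+3)%5 = 3 → [4, 3, 3, 5, 7, 6, 1]
i=3: L[3] = (5+3)%5 = 3 → [4, 3, 3, 3, 7, 6, 1]
i=4: L[4] = (7+3)%5 = 0 → [4, 3, 3, 3, 0, 6, 1]
i=5: L[5] = (6+0)%5 = 1 → [4, 3, 3, 3, 0, 1, 1]
i=6: L[6] = (1+1)%5 = 2 → [4, 3, 3, 3, 0, 1, 2]
sum = 16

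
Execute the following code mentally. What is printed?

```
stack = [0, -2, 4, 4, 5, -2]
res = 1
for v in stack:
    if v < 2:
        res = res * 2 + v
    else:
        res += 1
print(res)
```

8

v=0: <2, res = 1*2+0 = 2
v=-2: <2, res = 2*2+(-2) = 2
v=4: not <2, res = 2+1 = 3
v=4: not <2, res = 3+1 = 4
v=5: not <2, res = 4+1 = 5
v=-2: <2, res = 5*2+(-2) = 8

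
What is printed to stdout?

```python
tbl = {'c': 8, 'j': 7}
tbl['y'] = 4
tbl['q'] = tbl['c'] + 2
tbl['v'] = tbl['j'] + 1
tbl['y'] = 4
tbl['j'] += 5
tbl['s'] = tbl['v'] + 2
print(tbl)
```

{'c': 8, 'j': 12, 'y': 4, 'q': 10, 'v': 8, 's': 10}

tbl['y'] = 4 → {'c': 8, 'j': 7, 'y': 4}
tbl['q'] = tbl['c']+2 = 10 → {'c': 8, 'j': 7, 'y': 4, 'q': 10}
tbl['v'] = tbl['j']+1 = 8 → {'c': 8, 'j': 7, 'y': 4, 'q': 10, 'v': 8}
tbl['y'] = 4 → {'c': 8, 'j': 7, 'y': 4, 'q': 10, 'v': 8}
tbl['j'] = 7+5 = 12 → {'c': 8, 'j': 12, 'y': 4, 'q': 10, 'v': 8}
tbl['s'] = tbl['v']+2 = 10 → {'c': 8, 'j': 12, 'y': 4, 'q': 10, 'v': 8, 's': 10}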